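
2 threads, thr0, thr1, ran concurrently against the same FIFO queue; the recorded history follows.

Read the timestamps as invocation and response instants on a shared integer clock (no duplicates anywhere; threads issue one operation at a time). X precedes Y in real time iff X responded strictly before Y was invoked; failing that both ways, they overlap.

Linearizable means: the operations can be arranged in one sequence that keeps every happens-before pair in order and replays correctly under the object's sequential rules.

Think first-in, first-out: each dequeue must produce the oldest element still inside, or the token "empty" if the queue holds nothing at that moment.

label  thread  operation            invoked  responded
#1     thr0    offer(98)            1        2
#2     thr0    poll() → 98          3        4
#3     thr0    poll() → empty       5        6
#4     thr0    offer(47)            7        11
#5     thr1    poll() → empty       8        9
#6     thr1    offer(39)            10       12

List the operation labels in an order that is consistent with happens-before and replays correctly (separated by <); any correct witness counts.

step 1: #1 offer(98) — queue <98>
step 2: #2 poll() → 98 — queue <>
step 3: #3 poll() → empty — queue <>
step 4: #5 poll() → empty — queue <>
step 5: #4 offer(47) — queue <47>
step 6: #6 offer(39) — queue <47,39>

#1 < #2 < #3 < #5 < #4 < #6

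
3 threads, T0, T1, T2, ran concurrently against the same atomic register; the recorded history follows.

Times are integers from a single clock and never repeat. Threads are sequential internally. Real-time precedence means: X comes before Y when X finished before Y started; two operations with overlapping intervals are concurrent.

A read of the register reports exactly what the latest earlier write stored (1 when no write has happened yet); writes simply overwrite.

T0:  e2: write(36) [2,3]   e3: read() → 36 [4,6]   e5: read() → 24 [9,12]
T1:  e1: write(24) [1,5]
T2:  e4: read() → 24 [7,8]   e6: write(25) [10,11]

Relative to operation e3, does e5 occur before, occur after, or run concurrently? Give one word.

e5 spans [9,12], e3 spans [4,6]
resp(e3)=6 < inv(e5)=9

after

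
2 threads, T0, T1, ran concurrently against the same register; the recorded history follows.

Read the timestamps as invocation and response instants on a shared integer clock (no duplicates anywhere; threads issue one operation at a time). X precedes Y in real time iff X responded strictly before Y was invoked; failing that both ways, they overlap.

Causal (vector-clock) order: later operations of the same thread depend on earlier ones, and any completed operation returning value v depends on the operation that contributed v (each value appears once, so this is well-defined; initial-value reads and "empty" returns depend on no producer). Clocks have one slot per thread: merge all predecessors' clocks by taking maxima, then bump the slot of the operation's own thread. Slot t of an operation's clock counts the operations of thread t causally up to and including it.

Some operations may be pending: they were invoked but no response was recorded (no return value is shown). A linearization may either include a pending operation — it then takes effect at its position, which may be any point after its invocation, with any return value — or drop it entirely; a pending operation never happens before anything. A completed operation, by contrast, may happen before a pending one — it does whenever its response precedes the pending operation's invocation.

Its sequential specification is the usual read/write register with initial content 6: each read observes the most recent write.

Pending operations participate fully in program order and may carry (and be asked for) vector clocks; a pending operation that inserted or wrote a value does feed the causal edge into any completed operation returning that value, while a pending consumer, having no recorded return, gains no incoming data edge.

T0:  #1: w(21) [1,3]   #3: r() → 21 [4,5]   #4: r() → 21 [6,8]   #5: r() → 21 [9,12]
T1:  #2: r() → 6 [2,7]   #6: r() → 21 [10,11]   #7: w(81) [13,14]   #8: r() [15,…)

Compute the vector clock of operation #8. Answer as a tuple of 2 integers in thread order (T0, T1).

(1, 4)

invoked at 2, #2 has no predecessors; its own T1 bump gives (0, 1)
invoked at 1, #1 has no predecessors; its own T0 bump gives (1, 0)
from VC(#1)=(1, 0), #3 (invoked 4) maxes components and bumps T0 → (2, 0)
from VC(#1)=(1, 0), VC(#2)=(0, 1), #6 (invoked 10) maxes components and bumps T1 → (1, 2)
from VC(#1)=(1, 0), VC(#3)=(2, 0), #4 (invoked 6) maxes components and bumps T0 → (3, 0)
from VC(#6)=(1, 2), #7 (invoked 13) maxes components and bumps T1 → (1, 3)
from VC(#1)=(1, 0), VC(#4)=(3, 0), #5 (invoked 9) maxes components and bumps T0 → (4, 0)
from VC(#7)=(1, 3), #8 (invoked 15) maxes components and bumps T1 → (1, 4)
target: VC(#8) = (1, 4)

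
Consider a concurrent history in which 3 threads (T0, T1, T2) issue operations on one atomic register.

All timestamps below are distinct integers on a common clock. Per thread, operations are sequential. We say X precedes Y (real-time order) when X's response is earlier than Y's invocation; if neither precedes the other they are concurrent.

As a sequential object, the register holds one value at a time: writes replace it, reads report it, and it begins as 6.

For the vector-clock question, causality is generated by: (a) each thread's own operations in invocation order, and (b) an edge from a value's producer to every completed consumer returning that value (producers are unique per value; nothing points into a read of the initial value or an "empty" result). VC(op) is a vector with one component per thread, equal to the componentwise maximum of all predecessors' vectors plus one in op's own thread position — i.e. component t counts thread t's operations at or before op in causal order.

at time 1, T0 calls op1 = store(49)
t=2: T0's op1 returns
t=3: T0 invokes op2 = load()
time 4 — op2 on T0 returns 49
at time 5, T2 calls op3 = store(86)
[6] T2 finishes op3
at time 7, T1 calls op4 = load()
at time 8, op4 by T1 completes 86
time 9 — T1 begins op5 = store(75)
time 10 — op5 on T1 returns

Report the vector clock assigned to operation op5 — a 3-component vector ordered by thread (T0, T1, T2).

invoked at 5, op3 has no predecessors; its own T2 bump gives (0, 0, 1)
invoked at 1, op1 has no predecessors; its own T0 bump gives (1, 0, 0)
op4 (invocation 7): componentwise max over VC(op3)=(0, 0, 1), +1 at T1, giving (0, 1, 1)
op2 (invocation 3): componentwise max over VC(op1)=(1, 0, 0), +1 at T0, giving (2, 0, 0)
op5 (invocation 9): componentwise max over VC(op4)=(0, 1, 1), +1 at T1, giving (0, 2, 1)
target: VC(op5) = (0, 2, 1)

(0, 2, 1)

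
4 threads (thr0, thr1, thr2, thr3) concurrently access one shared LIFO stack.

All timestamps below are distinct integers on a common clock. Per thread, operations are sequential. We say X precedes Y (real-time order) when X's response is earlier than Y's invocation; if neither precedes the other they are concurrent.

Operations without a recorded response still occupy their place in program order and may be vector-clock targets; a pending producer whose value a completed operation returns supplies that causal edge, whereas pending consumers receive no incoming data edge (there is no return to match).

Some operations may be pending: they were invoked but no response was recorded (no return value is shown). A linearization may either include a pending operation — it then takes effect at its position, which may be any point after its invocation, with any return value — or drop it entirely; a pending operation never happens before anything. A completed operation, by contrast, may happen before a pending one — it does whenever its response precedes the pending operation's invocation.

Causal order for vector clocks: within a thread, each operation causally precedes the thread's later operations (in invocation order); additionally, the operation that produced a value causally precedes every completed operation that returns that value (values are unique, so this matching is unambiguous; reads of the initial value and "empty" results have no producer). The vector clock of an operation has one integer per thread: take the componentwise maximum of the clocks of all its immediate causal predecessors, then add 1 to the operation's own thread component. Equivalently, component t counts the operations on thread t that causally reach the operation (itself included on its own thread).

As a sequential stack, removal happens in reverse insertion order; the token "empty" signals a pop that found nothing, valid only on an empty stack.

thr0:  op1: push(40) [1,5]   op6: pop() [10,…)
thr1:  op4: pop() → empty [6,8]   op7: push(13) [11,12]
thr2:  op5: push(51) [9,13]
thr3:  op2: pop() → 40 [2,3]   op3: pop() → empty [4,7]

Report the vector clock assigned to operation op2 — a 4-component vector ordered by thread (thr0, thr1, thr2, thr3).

(1, 0, 0, 1)

root op op5, invoked 9: fresh clock plus thr2's own tick → (0, 0, 1, 0)
root op op4, invoked 6: fresh clock plus thr1's own tick → (0, 1, 0, 0)
root op op1, invoked 1: fresh clock plus thr0's own tick → (1, 0, 0, 0)
op7 (invocation 11): componentwise max over VC(op4)=(0, 1, 0, 0), +1 at thr1, giving (0, 2, 0, 0)
op2 (invocation 2): componentwise max over VC(op1)=(1, 0, 0, 0), +1 at thr3, giving (1, 0, 0, 1)
op6 (invocation 10): componentwise max over VC(op1)=(1, 0, 0, 0), +1 at thr0, giving (2, 0, 0, 0)
op3 (invocation 4): componentwise max over VC(op2)=(1, 0, 0, 1), +1 at thr3, giving (1, 0, 0, 2)
target: VC(op2) = (1, 0, 0, 1)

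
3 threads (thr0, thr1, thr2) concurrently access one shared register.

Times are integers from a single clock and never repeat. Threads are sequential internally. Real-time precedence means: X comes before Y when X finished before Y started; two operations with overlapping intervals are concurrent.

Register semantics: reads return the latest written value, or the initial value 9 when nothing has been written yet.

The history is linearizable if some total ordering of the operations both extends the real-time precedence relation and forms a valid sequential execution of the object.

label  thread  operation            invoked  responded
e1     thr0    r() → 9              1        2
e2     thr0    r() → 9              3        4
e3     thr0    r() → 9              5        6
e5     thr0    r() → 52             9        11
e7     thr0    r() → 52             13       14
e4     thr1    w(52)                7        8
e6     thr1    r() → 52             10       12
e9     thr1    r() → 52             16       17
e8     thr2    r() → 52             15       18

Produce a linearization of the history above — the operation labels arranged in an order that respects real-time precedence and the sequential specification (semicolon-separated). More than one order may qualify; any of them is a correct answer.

e1; e2; e3; e4; e5; e6; e7; e8; e9

1. e1 r() → 9, leaving value 9
2. e2 r() → 9, leaving value 9
3. e3 r() → 9, leaving value 9
4. e4 w(52), leaving value 52
5. e5 r() → 52, leaving value 52
6. e6 r() → 52, leaving value 52
7. e7 r() → 52, leaving value 52
8. e8 r() → 52, leaving value 52
9. e9 r() → 52, leaving value 52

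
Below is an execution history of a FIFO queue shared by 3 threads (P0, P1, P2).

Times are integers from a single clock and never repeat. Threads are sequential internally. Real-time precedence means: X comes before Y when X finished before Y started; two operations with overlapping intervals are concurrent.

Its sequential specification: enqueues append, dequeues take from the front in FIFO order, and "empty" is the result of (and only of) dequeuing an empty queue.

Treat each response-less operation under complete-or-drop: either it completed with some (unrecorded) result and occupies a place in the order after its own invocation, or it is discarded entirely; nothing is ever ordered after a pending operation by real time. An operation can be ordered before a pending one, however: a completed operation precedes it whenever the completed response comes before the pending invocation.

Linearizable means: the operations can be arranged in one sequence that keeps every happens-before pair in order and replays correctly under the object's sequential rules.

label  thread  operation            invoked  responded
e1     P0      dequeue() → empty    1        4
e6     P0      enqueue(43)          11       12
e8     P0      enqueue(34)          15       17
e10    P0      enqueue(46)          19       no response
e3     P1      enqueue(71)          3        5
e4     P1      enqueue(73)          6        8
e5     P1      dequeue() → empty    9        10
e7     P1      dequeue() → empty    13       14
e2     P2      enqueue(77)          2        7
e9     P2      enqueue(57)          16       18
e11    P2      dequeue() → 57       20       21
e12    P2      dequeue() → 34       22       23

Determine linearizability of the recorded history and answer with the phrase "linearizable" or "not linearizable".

not linearizable

events 1..9 are fine; event 10 — the response of e5 at time 10 — makes the prefix non-linearizable
real-time-consistent orders of the 5 completed operations: 8 — all fail the FIFO queue replay
sample order e1, e2, e3, e4, e5 stalls at step 5 — e5 dequeue() → empty has no legal effect
sample order e1, e3, e2, e4, e5 stalls at step 5 — e5 dequeue() → empty has no legal effect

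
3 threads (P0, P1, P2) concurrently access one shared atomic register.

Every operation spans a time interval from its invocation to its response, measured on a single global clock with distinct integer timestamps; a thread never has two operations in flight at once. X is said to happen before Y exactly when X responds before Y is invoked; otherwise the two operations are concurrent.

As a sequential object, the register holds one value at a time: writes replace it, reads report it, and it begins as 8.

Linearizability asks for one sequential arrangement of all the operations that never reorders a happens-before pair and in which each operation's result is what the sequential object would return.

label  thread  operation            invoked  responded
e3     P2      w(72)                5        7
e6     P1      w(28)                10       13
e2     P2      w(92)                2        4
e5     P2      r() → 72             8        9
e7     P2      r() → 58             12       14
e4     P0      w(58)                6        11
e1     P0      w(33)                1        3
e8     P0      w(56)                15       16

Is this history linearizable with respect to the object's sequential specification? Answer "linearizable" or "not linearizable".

witness order: e1, e2, e3, e5, e4, e7, e6, e8
1. e1 w(33), leaving value 33
2. e2 w(92), leaving value 92
3. e3 w(72), leaving value 72
4. e5 r() → 72, leaving value 72
5. e4 w(58), leaving value 58
6. e7 r() → 58, leaving value 58
7. e6 w(28), leaving value 28
8. e8 w(56), leaving value 56

linearizable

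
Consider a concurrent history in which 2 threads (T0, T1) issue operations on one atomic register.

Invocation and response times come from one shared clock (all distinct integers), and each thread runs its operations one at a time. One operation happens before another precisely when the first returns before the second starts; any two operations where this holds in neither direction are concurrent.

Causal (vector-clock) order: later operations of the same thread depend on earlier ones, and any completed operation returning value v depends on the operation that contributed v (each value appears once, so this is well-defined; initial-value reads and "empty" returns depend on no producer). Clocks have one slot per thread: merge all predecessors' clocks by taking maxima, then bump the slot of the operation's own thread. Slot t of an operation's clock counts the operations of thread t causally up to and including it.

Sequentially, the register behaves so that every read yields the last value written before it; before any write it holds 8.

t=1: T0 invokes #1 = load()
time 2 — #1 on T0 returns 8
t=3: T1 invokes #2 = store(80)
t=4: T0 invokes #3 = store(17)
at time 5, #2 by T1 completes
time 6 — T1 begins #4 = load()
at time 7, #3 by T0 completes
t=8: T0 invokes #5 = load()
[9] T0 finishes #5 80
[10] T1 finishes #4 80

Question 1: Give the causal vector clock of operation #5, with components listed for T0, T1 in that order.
Answer: (3, 1)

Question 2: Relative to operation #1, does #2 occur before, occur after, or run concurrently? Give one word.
Answer: after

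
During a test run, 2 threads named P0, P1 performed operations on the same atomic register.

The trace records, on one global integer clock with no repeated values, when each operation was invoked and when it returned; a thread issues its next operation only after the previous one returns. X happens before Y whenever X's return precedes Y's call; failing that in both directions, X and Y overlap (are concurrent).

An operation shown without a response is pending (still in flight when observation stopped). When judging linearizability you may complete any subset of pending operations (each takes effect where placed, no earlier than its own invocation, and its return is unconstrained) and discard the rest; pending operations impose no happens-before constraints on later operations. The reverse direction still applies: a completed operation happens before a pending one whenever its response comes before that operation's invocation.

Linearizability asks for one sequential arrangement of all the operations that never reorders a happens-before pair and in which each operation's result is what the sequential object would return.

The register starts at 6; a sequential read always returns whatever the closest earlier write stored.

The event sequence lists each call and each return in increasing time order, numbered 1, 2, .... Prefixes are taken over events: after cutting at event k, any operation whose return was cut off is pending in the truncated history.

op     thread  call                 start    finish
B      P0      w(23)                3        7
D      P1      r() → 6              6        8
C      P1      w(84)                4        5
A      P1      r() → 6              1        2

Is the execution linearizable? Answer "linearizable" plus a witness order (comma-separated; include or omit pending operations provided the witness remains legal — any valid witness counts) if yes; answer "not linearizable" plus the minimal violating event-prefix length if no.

the violation lands at event 8, D's response at time 8: events 1..7 linearize, events 1..8 do not
the 4 completed operations admit 3 real-time orders; each fails the atomic register replay
sample order A, B, C, D stalls at step 4 — D r() → 6 has no legal effect
sample order A, C, B, D stalls at step 4 — D r() → 6 has no legal effect

not linearizable — minimal violating prefix: 8 events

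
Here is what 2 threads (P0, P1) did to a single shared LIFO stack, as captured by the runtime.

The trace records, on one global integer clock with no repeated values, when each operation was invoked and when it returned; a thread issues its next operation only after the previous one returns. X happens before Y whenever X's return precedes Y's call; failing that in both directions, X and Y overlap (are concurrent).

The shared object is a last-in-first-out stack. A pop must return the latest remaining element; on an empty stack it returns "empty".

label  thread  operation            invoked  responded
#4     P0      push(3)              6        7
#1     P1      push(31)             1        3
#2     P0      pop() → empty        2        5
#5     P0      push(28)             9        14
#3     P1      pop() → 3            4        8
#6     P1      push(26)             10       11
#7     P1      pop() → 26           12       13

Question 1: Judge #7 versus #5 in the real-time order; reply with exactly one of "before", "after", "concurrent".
concurrent

#7 spans [12,13], #5 spans [9,14]
the intervals overlap in both directions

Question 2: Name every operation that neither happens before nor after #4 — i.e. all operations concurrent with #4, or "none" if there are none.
#3

#4 spans [6,7]; an op avoiding the whole window 6..7 is ordered, any other is concurrent
#1 [1,3]: before
#2 [2,5]: before
#3 [4,8]: concurrent
#5 [9,14]: after
#6 [10,11]: after
#7 [12,13]: after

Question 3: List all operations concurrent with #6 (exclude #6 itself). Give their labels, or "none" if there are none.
#5

#6 runs from 10 to 11; window-overlapping ops are concurrent
#1 [1,3]: before
#2 [2,5]: before
#3 [4,8]: before
#4 [6,7]: before
#5 [9,14]: concurrent
#7 [12,13]: after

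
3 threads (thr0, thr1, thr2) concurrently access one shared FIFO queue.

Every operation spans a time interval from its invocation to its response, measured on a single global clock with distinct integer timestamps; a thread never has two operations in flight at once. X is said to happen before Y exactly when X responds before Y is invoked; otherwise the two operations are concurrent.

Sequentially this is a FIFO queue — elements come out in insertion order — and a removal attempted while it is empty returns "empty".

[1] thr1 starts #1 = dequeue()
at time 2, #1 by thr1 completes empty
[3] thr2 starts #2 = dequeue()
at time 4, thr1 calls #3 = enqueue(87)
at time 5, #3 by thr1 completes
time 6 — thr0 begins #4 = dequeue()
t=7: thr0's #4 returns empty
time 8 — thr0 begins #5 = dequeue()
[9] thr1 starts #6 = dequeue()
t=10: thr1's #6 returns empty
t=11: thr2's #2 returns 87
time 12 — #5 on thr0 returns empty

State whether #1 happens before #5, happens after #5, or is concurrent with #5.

before

#1 spans [1,2], #5 spans [8,12]
resp(#1)=2 < inv(#5)=8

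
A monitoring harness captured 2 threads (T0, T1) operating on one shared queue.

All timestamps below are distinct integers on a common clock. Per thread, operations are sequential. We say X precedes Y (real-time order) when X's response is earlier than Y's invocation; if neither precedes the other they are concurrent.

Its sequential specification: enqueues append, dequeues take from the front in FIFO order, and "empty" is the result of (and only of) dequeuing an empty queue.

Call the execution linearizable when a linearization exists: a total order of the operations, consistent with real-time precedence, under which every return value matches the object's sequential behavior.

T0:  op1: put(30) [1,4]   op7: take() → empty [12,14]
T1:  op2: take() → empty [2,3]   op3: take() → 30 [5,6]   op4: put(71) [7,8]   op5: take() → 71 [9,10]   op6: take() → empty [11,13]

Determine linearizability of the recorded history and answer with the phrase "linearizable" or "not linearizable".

one valid linearization: op2, op1, op3, op4, op5, op6, op7
step 1: op2 take() → empty — queue <>
step 2: op1 put(30) — queue <30>
step 3: op3 take() → 30 — queue <>
step 4: op4 put(71) — queue <71>
step 5: op5 take() → 71 — queue <>
step 6: op6 take() → empty — queue <>
step 7: op7 take() → empty — queue <>

linearizable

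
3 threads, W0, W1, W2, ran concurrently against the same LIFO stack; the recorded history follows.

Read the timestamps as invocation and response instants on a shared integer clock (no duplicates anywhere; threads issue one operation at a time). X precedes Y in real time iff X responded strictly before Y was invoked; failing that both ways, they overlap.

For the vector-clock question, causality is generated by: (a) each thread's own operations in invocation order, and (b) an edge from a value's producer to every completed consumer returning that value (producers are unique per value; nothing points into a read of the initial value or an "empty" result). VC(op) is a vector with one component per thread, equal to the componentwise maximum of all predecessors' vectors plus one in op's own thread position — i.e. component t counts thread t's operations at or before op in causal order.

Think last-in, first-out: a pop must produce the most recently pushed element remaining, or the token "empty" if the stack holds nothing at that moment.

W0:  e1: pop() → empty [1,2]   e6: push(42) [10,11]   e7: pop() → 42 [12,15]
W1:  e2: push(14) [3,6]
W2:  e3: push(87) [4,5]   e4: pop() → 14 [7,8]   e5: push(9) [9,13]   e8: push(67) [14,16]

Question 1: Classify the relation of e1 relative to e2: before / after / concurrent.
Answer: before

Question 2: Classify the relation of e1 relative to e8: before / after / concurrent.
Answer: before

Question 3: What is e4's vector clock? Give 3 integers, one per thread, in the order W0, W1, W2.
Answer: (0, 1, 2)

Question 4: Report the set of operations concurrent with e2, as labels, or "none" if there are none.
Answer: e3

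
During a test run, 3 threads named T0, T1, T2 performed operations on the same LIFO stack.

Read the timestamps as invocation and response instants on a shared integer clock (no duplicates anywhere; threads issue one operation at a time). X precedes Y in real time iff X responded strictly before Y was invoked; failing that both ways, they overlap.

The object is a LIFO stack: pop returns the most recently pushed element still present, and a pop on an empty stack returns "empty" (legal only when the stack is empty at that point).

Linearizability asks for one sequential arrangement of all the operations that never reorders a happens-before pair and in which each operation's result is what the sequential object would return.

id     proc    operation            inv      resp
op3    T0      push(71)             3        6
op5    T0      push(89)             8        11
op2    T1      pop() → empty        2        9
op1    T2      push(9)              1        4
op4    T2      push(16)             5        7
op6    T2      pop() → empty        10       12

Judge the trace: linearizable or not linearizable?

not linearizable

cut after 11 events: linearizable; cut after 12 events (op6 responds, time 12): not linearizable
27 orders of the 6 completed LIFO stack ops respect real time; none is legal
for example op1, op2, op3, op4, op5, op6 fails at step 2: op2 pop() → empty is not legal there
for example op1, op2, op3, op4, op6, op5 fails at step 2: op2 pop() → empty is not legal there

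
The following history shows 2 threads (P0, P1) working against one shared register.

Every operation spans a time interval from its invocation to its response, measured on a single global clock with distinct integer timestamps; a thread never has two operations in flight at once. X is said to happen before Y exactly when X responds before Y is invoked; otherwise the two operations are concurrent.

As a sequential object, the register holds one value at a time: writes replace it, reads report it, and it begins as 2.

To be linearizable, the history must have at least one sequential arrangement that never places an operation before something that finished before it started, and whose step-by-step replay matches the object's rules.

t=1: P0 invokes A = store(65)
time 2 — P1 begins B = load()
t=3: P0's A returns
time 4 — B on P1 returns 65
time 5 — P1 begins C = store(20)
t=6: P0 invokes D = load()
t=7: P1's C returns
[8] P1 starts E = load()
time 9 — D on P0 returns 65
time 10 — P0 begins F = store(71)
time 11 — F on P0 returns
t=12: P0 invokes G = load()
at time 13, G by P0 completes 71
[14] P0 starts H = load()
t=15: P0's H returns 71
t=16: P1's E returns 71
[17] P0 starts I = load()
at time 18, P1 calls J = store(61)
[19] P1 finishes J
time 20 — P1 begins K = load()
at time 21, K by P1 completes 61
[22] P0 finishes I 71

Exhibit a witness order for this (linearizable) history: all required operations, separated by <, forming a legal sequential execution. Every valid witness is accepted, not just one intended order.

A < B < D < C < F < E < G < H < I < J < K

1. A store(65), leaving value 65
2. B load() → 65, leaving value 65
3. D load() → 65, leaving value 65
4. C store(20), leaving value 20
5. F store(71), leaving value 71
6. E load() → 71, leaving value 71
7. G load() → 71, leaving value 71
8. H load() → 71, leaving value 71
9. I load() → 71, leaving value 71
10. J store(61), leaving value 61
11. K load() → 61, leaving value 61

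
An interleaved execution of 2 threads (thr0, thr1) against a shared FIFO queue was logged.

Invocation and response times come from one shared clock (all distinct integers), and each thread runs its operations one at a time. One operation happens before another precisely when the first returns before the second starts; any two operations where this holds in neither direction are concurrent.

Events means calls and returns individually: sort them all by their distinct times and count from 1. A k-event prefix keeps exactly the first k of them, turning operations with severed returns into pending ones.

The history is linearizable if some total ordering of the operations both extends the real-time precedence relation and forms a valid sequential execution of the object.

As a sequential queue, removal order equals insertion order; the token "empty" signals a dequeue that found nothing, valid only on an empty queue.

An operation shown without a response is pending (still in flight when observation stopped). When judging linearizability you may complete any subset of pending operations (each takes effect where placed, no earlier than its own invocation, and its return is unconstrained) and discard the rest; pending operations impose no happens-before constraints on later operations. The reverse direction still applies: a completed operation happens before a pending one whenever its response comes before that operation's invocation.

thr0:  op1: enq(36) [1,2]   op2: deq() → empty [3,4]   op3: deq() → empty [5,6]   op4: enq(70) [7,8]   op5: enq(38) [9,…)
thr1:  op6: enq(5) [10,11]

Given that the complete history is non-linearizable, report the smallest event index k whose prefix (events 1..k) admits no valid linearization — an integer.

4

events 1..3 are linearizable, e.g. via op1:
1. op1 enq(36), leaving queue <36>
once event 4 joins (op2's response, time 4), exhaustive search finds no witness
sample order op1, op2 stalls at step 2 — op2 deq() → empty has no legal effect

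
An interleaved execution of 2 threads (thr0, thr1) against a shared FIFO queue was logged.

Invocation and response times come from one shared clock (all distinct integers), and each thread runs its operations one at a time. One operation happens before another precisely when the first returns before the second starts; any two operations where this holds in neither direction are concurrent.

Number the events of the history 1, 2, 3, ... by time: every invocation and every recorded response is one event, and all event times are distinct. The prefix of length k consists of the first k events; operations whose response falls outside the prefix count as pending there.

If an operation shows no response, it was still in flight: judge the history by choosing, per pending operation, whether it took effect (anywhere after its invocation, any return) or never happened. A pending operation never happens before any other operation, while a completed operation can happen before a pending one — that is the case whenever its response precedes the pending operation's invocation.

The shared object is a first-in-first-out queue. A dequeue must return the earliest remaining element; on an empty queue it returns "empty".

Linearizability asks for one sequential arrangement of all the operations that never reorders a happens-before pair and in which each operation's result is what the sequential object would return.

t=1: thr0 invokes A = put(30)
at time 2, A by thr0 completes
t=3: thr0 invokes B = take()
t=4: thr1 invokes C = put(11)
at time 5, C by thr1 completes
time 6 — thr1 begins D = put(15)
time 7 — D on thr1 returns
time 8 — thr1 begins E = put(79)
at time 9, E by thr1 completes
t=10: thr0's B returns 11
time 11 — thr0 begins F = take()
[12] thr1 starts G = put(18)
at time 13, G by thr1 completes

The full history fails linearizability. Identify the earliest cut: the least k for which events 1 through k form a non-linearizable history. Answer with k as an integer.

events 1..9 are linearizable; a witness order is A, B, C, D, E:
after step 1 (A put(30)): queue <30>
after step 2 (B take() (pending, included)): queue <>
after step 3 (C put(11)): queue <11>
after step 4 (D put(15)): queue <11,15>
after step 5 (E put(79)): queue <11,15,79>
with event 10 included (B responding at time 10), all real-time-consistent orders fail
one such order, A, B, C, D, E, breaks at step 2 where B take() → 11 is illegal
one such order, A, C, B, D, E, breaks at step 3 where B take() → 11 is illegal

10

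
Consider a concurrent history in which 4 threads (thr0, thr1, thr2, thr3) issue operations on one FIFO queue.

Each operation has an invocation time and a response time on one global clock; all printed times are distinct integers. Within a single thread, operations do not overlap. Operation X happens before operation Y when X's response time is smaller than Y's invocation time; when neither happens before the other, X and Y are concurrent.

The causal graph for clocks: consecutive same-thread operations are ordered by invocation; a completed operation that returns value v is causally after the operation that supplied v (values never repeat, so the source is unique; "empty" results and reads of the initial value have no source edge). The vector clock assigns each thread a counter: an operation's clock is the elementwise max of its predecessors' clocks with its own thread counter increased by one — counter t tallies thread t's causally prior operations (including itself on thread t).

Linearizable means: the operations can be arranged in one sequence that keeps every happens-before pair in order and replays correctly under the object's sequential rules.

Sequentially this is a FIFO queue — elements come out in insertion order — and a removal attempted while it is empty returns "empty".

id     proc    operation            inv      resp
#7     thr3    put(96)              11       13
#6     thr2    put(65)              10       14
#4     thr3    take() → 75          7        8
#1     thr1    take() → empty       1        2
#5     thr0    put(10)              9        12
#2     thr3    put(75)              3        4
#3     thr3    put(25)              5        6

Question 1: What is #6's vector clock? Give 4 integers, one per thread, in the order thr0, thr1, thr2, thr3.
VC(#2, invoked at 3): no causal predecessors; +1 on thr3 → (0, 0, 0, 1)
VC(#6, invoked at 10): no causal predecessors; +1 on thr2 → (0, 0, 1, 0)
VC(#1, invoked at 1): no causal predecessors; +1 on thr1 → (0, 1, 0, 0)
VC(#5, invoked at 9): no causal predecessors; +1 on thr0 → (1, 0, 0, 0)
#3 (invocation 5): componentwise max over VC(#2)=(0, 0, 0, 1), +1 at thr3, giving (0, 0, 0, 2)
#4 (invocation 7): componentwise max over VC(#2)=(0, 0, 0, 1), VC(#3)=(0, 0, 0, 2), +1 at thr3, giving (0, 0, 0, 3)
#7 (invocation 11): componentwise max over VC(#4)=(0, 0, 0, 3), +1 at thr3, giving (0, 0, 0, 4)
target: VC(#6) = (0, 0, 1, 0)

(0, 0, 1, 0)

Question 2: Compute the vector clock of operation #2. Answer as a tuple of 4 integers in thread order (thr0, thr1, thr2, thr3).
no predecessors for #2 (invoked 3): thr3 increments from zero → (0, 0, 0, 1)
no predecessors for #6 (invoked 10): thr2 increments from zero → (0, 0, 1, 0)
no predecessors for #1 (invoked 1): thr1 increments from zero → (0, 1, 0, 0)
no predecessors for #5 (invoked 9): thr0 increments from zero → (1, 0, 0, 0)
from VC(#2)=(0, 0, 0, 1), #3 (invoked 5) maxes components and bumps thr3 → (0, 0, 0, 2)
from VC(#2)=(0, 0, 0, 1), VC(#3)=(0, 0, 0, 2), #4 (invoked 7) maxes components and bumps thr3 → (0, 0, 0, 3)
from VC(#4)=(0, 0, 0, 3), #7 (invoked 11) maxes components and bumps thr3 → (0, 0, 0, 4)
target: VC(#2) = (0, 0, 0, 1)

(0, 0, 0, 1)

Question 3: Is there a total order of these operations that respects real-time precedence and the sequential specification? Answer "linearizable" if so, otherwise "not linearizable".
witness order: #1, #2, #3, #4, #5, #6, #7
step 1: #1 take() → empty — queue <>
step 2: #2 put(75) — queue <75>
step 3: #3 put(25) — queue <75,25>
step 4: #4 take() → 75 — queue <25>
step 5: #5 put(10) — queue <25,10>
step 6: #6 put(65) — queue <25,10,65>
step 7: #7 put(96) — queue <25,10,65,96>

linearizable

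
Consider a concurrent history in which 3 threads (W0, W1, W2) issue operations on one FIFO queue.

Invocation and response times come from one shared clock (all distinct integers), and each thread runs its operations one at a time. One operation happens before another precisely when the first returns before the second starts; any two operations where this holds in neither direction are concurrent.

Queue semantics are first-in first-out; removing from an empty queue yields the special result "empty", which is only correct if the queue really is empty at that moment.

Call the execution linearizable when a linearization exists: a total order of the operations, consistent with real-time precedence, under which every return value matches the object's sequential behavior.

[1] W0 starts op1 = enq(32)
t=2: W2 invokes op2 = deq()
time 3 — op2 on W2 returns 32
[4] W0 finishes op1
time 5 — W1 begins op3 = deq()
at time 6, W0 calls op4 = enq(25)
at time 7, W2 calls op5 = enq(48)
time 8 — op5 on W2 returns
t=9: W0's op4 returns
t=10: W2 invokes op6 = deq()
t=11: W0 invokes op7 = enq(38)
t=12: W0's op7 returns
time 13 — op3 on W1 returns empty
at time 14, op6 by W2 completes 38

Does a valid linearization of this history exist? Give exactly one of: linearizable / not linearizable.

prefix check: 1..13 passes, 1..14 fails once op6's time-14 response joins
checked exhaustively: 40 real-time-consistent orders of 7 completed operations, zero legal FIFO queue replays
sample order op1, op2, op3, op4, op5, op6, op7 stalls at step 6 — op6 deq() → 38 has no legal effect
sample order op1, op2, op3, op4, op5, op7, op6 stalls at step 7 — op6 deq() → 38 has no legal effect

not linearizable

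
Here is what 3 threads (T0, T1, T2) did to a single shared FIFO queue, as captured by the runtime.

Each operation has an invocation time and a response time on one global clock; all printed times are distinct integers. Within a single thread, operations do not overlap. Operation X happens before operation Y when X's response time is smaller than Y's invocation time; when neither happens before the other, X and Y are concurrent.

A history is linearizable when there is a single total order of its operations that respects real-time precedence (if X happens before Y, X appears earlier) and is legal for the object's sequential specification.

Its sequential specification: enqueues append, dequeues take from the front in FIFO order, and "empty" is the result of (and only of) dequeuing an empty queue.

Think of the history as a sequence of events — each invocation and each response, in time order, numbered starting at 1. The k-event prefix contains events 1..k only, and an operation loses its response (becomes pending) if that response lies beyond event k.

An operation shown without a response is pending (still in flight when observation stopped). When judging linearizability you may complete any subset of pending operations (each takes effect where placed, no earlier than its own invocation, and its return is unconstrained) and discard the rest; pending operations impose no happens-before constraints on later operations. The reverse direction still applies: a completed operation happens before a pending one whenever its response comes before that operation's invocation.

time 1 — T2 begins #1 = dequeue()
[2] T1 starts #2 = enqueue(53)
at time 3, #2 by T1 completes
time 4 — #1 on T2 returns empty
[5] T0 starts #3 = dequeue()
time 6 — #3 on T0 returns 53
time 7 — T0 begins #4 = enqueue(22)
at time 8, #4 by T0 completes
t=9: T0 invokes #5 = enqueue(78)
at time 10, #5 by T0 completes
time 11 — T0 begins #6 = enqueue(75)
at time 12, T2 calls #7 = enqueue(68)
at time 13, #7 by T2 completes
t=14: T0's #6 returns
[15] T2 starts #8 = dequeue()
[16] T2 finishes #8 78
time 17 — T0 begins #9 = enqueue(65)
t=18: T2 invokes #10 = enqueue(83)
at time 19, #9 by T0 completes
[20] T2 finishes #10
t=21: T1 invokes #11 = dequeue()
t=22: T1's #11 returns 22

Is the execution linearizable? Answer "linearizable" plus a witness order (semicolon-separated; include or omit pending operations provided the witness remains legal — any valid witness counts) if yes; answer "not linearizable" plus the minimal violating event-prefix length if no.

already the first 16 events (up to #8's response at time 16) admit no linearization; the first 15 still do
8 completed operations, 4 real-time-consistent orders — every FIFO queue replay fails
e.g. #1, #2, #3, #4, #5, #6, #7, #8: illegal at step 8, since #8 dequeue() → 78 cannot apply there
e.g. #1, #2, #3, #4, #5, #7, #6, #8: illegal at step 8, since #8 dequeue() → 78 cannot apply there

not linearizable — minimal violating prefix: 16 events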